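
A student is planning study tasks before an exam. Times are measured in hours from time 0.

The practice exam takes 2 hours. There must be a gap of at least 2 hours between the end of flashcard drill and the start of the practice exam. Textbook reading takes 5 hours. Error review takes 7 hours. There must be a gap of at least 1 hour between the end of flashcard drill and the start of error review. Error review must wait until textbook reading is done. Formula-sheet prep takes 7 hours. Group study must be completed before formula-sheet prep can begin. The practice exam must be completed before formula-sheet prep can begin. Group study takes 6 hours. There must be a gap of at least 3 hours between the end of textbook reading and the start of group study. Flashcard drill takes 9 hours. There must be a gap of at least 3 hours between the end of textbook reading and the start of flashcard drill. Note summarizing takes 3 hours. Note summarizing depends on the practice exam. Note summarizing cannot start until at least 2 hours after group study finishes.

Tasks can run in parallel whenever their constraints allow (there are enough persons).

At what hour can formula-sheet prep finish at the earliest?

Textbook reading can start immediately at hour 0; it finishes at hour 5.
Group study waits on textbook reading (finishes hour 5, plus 3-hour gap → hour 8), so it starts at hour 8 and finishes at 8 + 6 = hour 14.
Flashcard drill cannot begin until textbook reading (finishes hour 5, plus 3-hour gap → hour 8). It runs from hour 8 to 8 + 9 = hour 17.
The practice exam cannot begin until flashcard drill (finishes hour 17, plus 2-hour gap → hour 19). It runs from hour 19 to 19 + 2 = hour 21.
Formula-sheet prep needs all of group study (finishes hour 14); the practice exam (finishes hour 21). That puts its earliest start at hour 21; it finishes at 21 + 7 = hour 28.

28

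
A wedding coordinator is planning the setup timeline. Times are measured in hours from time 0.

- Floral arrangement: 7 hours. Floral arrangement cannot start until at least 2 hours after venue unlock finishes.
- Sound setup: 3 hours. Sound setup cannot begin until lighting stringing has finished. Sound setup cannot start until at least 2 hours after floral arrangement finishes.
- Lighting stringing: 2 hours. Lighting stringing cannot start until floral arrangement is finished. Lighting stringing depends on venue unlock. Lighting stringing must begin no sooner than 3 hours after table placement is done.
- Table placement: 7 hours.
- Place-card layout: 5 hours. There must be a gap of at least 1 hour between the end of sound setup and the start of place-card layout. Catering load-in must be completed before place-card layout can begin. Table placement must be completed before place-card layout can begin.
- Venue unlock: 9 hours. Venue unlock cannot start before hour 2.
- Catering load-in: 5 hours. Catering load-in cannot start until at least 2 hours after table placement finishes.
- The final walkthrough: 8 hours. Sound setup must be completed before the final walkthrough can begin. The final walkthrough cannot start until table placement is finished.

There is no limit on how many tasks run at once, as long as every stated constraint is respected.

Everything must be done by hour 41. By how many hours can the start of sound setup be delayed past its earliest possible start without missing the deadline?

8

Nothing blocks table placement, so it runs from hour 0 to hour 7.
After its own release at hour 2, venue unlock can start at hour 2 and finishes at hour 11.
After venue unlock (finishes hour 11, plus 2-hour gap → hour 13), floral arrangement can start at hour 13 and finishes at hour 20.
Lighting stringing has to wait for floral arrangement (finishes hour 20); venue unlock (finishes hour 11); table placement (finishes hour 7, plus 3-hour gap → hour 10). The latest of these is hour 20, so lighting stringing runs hour 20 to 20 + 2 = hour 22.
Sound setup needs all of lighting stringing (finishes hour 22); floral arrangement (finishes hour 20, plus 2-hour gap → hour 22). That puts its earliest start at hour 22; it finishes at 22 + 3 = hour 25.

Working backward from the deadline:
Nothing follows place-card layout; the deadline of hour 41 is its only limit. It must start by 41 − 5 = hour 36.
To finish by hour 41, the final walkthrough (duration 8) must start no later than hour 33.
Sound setup must finish in time for place-card layout (must start by hour 36, minus 1-hour gap → hour 35); the final walkthrough (must start by hour 33). The tightest is hour 33, so sound setup must start by 33 − 3 = hour 30.
So sound setup can start as early as hour 22 and as late as hour 30, giving 30 − 22 = 8 hours of slack.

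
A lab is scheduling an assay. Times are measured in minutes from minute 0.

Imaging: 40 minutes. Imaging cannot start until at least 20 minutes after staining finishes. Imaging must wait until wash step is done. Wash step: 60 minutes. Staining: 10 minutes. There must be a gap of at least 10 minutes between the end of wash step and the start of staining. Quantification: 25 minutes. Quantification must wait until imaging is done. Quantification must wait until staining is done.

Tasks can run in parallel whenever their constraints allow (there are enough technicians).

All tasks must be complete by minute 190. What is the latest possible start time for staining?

95

To finish by minute 190, quantification (duration 25) must start no later than minute 165.
Since quantification (must start by minute 165) depends on it, imaging must finish by minute 165. Backing off its 40-minute duration gives a latest start of minute 125.
Staining must finish in time for imaging (must start by minute 125, minus 20-minute gap → minute 105); quantification (must start by minute 165). The tightest is minute 105, so staining must start by 105 − 10 = minute 95.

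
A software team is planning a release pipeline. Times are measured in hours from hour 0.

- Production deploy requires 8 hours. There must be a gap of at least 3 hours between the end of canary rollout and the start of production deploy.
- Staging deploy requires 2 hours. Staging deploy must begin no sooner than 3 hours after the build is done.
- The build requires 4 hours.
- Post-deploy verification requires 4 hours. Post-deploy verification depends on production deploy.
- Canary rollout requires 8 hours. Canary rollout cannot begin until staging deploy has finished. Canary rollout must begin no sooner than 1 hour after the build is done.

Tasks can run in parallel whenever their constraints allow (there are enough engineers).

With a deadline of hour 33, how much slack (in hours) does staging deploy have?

The build has no prerequisites, so it starts at hour 0 and finishes at hour 4.
Staging deploy cannot begin until the build (finishes hour 4, plus 3-hour gap → hour 7). It runs from hour 7 to 7 + 2 = hour 9.

Working backward from the deadline:
Post-deploy verification must finish by hour 33; it takes 4 hours, so it must start by 33 − 4 = hour 29.
Production deploy has to be done before post-deploy verification (must start by hour 29). That means finishing by hour 29, i.e. starting by 29 − 8 = hour 21.
Canary rollout feeds into production deploy (must start by hour 21, minus 3-hour gap → hour 18); so canary rollout must finish by hour 18 and therefore start by hour 10.
Staging deploy has to be done before canary rollout (must start by hour 10). That means finishing by hour 10, i.e. starting by 10 − 2 = hour 8.
So staging deploy can start as early as hour 7 and as late as hour 8, giving 8 − 7 = 1 hour of slack.

1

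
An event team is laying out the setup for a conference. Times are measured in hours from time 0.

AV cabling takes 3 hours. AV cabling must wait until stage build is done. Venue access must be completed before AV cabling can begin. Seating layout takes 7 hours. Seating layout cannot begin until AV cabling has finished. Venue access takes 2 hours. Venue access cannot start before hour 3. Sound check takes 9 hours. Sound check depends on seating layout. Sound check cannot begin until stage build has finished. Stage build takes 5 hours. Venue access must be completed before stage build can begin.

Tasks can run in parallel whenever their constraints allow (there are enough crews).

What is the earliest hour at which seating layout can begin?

13

Venue access cannot begin until its own release at hour 3. It runs from hour 3 to 3 + 2 = hour 5.
Stage build waits on venue access (finishes hour 5), so it starts at hour 5 and finishes at 5 + 5 = hour 10.
AV cabling cannot start until stage build (finishes hour 10); venue access (finishes hour 5). The controlling bound is hour 10, so AV cabling finishes at 10 + 3 = hour 13.
Seating layout waits on AV cabling (finishes hour 13), so the earliest it can start is hour 13.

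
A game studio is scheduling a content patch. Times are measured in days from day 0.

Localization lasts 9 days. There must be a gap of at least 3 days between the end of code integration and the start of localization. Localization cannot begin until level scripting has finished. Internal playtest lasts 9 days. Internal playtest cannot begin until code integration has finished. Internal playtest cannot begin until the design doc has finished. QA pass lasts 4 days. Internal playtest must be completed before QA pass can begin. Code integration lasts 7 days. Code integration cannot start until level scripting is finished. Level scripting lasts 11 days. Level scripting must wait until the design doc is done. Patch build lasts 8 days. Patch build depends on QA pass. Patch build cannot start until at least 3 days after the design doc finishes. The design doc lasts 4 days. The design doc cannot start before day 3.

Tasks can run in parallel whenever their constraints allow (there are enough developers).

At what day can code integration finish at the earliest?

The design doc waits on its own release at day 3, so it starts at day 3 and finishes at 3 + 4 = day 7.
After the design doc (finishes day 7), level scripting can start at day 7 and finishes at day 18.
Code integration waits on level scripting (finishes day 18), so it starts at day 18 and finishes at 18 + 7 = day 25.

25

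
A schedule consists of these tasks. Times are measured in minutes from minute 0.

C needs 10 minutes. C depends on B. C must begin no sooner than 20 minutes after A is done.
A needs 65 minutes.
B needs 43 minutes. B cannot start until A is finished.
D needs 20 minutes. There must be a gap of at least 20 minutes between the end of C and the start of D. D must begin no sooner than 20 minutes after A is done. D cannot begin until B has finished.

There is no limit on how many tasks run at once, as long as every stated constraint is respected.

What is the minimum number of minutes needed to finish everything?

A has no prerequisites, so it starts at minute 0 and finishes at minute 65.
B cannot begin until A (finishes minute 65). It runs from minute 65 to 65 + 43 = minute 108.
C cannot start until B (finishes minute 108); A (finishes minute 65, plus 20-minute gap → minute 85). The controlling bound is minute 108, so C finishes at 108 + 10 = minute 118.
D needs all of C (finishes minute 118, plus 20-minute gap → minute 138); A (finishes minute 65, plus 20-minute gap → minute 85); B (finishes minute 108). That puts its earliest start at minute 138; it finishes at 138 + 20 = minute 158.
All tasks are finished once the last one completes. Finish times: A at 65, B at 108, C at 118, D at 158. The latest is minute 158.

158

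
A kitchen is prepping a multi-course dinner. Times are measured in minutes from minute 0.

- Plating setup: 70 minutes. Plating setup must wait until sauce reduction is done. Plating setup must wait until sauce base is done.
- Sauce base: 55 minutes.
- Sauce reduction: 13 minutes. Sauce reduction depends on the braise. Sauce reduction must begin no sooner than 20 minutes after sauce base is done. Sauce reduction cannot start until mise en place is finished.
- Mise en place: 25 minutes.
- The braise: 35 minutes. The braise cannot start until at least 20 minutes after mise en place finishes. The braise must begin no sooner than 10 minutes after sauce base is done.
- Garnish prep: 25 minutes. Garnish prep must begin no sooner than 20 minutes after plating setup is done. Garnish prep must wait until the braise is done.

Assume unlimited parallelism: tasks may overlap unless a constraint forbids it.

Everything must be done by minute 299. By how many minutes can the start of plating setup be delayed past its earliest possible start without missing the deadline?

71

Nothing blocks sauce base, so it runs from minute 0 to minute 55.
Nothing blocks mise en place, so it runs from minute 0 to minute 25.
For the braise: mise en place (finishes minute 25, plus 20-minute gap → minute 45); sauce base (finishes minute 55, plus 10-minute gap → minute 65). Taking the maximum gives a start of minute 65, and it finishes at 65 + 35 = minute 100.
Sauce reduction cannot start until the braise (finishes minute 100); sauce base (finishes minute 55, plus 20-minute gap → minute 75); mise en place (finishes minute 25). The controlling bound is minute 100, so sauce reduction finishes at 100 + 13 = minute 113.
For plating setup: sauce reduction (finishes minute 113); sauce base (finishes minute 55). Taking the maximum gives a start of minute 113, and it finishes at 113 + 70 = minute 183.

Working backward from the deadline:
Nothing follows garnish prep; the deadline of minute 299 is its only limit. It must start by 299 − 25 = minute 274.
Plating setup has to be done before garnish prep (must start by minute 274, minus 20-minute gap → minute 254). That means finishing by minute 254, i.e. starting by 254 − 70 = minute 184.
So plating setup can start as early as minute 113 and as late as minute 184, giving 184 − 113 = 71 minutes of slack.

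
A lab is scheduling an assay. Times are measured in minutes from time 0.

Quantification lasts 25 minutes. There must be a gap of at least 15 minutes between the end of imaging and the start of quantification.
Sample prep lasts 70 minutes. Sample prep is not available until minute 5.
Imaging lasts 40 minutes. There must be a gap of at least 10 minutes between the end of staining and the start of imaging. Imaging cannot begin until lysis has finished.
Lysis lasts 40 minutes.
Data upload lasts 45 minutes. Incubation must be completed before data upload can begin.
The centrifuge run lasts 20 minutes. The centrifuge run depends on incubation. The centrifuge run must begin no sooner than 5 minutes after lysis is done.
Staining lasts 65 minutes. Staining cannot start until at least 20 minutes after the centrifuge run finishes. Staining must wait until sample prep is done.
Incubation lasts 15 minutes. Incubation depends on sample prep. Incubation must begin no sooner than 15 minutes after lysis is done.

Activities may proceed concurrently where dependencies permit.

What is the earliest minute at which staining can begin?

130

Lysis has no prerequisites, so it starts at minute 0 and finishes at minute 40.
Sample prep cannot begin until its own release at minute 5. It runs from minute 5 to 5 + 70 = minute 75.
For incubation: sample prep (finishes minute 75); lysis (finishes minute 40, plus 15-minute gap → minute 55). Taking the maximum gives a start of minute 75, and it finishes at 75 + 15 = minute 90.
The centrifuge run needs all of incubation (finishes minute 90); lysis (finishes minute 40, plus 5-minute gap → minute 45). That puts its earliest start at minute 90; it finishes at 90 + 20 = minute 110.
Staining waits on the centrifuge run (finishes minute 110, plus 20-minute gap → minute 130); sample prep (finishes minute 75). The latest of these is minute 130, which is the earliest staining can start.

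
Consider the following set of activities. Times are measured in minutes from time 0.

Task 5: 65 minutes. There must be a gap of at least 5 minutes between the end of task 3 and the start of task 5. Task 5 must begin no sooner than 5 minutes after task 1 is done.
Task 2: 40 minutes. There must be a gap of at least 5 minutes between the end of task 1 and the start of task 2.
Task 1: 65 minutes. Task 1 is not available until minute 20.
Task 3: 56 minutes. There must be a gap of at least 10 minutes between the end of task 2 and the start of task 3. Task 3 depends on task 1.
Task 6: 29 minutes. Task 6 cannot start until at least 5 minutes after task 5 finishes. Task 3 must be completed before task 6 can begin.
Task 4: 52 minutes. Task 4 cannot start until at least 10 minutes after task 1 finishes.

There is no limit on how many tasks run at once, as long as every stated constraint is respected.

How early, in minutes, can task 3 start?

After its own release at minute 20, task 1 can start at minute 20 and finishes at minute 85.
Task 2 waits on task 1 (finishes minute 85, plus 5-minute gap → minute 90), so it starts at minute 90 and finishes at 90 + 40 = minute 130.
Task 3 waits on task 2 (finishes minute 130, plus 10-minute gap → minute 140); task 1 (finishes minute 85). The latest of these is minute 140, which is the earliest task 3 can start.

140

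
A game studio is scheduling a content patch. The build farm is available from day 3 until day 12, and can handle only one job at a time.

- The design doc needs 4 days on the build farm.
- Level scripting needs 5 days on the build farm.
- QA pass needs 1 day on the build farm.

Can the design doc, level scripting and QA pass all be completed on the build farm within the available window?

No

The build farm window is 12 − 3 = 9 days.
Running back to back, the jobs need 4 + 5 + 1 = 10 days on the build farm.
Since 10 > 9, they cannot all fit.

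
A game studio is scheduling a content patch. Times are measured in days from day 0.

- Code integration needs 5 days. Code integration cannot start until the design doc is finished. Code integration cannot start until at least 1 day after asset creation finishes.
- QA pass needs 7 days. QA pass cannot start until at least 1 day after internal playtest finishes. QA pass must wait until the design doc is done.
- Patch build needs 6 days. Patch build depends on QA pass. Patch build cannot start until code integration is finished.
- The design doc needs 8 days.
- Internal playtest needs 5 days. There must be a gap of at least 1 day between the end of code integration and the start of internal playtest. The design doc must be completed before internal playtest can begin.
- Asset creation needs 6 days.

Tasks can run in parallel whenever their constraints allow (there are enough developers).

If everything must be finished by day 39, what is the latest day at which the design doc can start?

6

To finish by day 39, patch build (duration 6) must start no later than day 33.
QA pass must finish before patch build (must start by day 33). With a 7-day duration, QA pass must start by 33 − 7 = day 26.
Internal playtest feeds into QA pass (must start by day 26, minus 1-day gap → day 25); so internal playtest must finish by day 25 and therefore start by day 20.
Code integration feeds internal playtest (must start by day 20, minus 1-day gap → day 19); patch build (must start by day 33). Taking the minimum, code integration must finish by day 19 and start by 19 − 5 = day 14.
The design doc feeds code integration (must start by day 14); internal playtest (must start by day 20); QA pass (must start by day 26). Taking the minimum, the design doc must finish by day 14 and start by 14 − 8 = day 6.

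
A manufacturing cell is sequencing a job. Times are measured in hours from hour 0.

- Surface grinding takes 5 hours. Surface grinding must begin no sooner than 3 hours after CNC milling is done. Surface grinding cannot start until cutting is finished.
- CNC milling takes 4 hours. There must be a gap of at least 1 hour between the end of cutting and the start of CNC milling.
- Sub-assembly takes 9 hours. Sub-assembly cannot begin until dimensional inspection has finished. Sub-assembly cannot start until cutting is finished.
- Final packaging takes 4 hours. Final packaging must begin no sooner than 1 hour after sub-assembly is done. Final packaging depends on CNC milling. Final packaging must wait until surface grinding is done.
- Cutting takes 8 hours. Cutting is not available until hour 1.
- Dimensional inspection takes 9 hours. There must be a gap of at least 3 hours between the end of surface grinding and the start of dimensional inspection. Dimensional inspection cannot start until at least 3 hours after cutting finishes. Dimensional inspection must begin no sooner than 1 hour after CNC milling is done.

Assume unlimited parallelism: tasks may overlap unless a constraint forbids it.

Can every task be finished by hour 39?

After its own release at hour 1, cutting can start at hour 1 and finishes at hour 9.
CNC milling waits on cutting (finishes hour 9, plus 1-hour gap → hour 10), so it starts at hour 10 and finishes at 10 + 4 = hour 14.
Surface grinding cannot start until CNC milling (finishes hour 14, plus 3-hour gap → hour 17); cutting (finishes hour 9). The controlling bound is hour 17, so surface grinding finishes at 17 + 5 = hour 22.
Dimensional inspection needs all of surface grinding (finishes hour 22, plus 3-hour gap → hour 25); cutting (finishes hour 9, plus 3-hour gap → hour 12); CNC milling (finishes hour 14, plus 1-hour gap → hour 15). That puts its earliest start at hour 25; it finishes at 25 + 9 = hour 34.
For sub-assembly: dimensional inspection (finishes hour 34); cutting (finishes hour 9). Taking the maximum gives a start of hour 34, and it finishes at 34 + 9 = hour 43.
Final packaging needs all of sub-assembly (finishes hour 43, plus 1-hour gap → hour 44); CNC milling (finishes hour 14); surface grinding (finishes hour 22). That puts its earliest start at hour 44; it finishes at 44 + 4 = hour 48.
The earliest everything can be done is hour 48, which is after the deadline of 39, so it is not possible.

No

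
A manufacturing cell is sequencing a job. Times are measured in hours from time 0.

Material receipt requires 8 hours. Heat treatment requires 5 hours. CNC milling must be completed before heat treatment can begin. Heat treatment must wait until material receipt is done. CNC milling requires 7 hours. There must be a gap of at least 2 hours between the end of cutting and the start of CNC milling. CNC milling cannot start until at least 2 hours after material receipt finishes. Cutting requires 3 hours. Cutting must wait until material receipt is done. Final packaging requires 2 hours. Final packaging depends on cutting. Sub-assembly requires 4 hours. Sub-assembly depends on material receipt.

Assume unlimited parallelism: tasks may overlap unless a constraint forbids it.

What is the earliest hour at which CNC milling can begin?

13

Material receipt has no prerequisites, so it starts at hour 0 and finishes at hour 8.
Cutting waits on material receipt (finishes hour 8), so it starts at hour 8 and finishes at 8 + 3 = hour 11.
CNC milling waits on cutting (finishes hour 11, plus 2-hour gap → hour 13); material receipt (finishes hour 8, plus 2-hour gap → hour 10). The latest of these is hour 13, which is the earliest CNC milling can start.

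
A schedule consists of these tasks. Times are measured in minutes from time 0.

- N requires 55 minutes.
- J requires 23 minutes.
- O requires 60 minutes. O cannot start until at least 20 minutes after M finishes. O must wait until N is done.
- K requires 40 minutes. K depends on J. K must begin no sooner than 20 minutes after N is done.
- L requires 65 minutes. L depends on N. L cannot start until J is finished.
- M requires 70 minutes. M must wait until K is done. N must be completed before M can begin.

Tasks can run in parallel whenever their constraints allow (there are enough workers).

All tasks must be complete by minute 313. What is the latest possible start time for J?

100

Nothing follows O; the deadline of minute 313 is its only limit. It must start by 313 − 60 = minute 253.
M feeds into O (must start by minute 253, minus 20-minute gap → minute 233); so M must finish by minute 233 and therefore start by minute 163.
K has to be done before M (must start by minute 163). That means finishing by minute 163, i.e. starting by 163 − 40 = minute 123.
L has no dependents, so it just needs to finish by minute 313. Starting by 313 − 65 = minute 248 achieves that.
J must finish in time for K (must start by minute 123); L (must start by minute 248). The tightest is minute 123, so J must start by 123 − 23 = minute 100.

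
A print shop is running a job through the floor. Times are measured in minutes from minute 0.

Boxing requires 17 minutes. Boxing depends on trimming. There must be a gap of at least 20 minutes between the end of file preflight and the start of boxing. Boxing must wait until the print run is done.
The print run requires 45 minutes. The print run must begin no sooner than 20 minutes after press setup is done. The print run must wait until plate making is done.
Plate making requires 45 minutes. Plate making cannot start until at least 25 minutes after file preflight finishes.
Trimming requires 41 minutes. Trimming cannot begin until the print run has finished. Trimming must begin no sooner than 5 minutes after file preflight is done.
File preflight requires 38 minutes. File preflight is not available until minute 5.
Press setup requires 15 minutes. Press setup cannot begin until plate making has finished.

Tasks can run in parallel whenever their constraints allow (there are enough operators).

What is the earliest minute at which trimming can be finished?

After its own release at minute 5, file preflight can start at minute 5 and finishes at minute 43.
Plate making waits on file preflight (finishes minute 43, plus 25-minute gap → minute 68), so it starts at minute 68 and finishes at 68 + 45 = minute 113.
Press setup waits on plate making (finishes minute 113), so it starts at minute 113 and finishes at 113 + 15 = minute 128.
For the print run: press setup (finishes minute 128, plus 20-minute gap → minute 148); plate making (finishes minute 113). Taking the maximum gives a start of minute 148, and it finishes at 148 + 45 = minute 193.
For trimming: the print run (finishes minute 193); file preflight (finishes minute 43, plus 5-minute gap → minute 48). Taking the maximum gives a start of minute 193, and it finishes at 193 + 41 = minute 234.

234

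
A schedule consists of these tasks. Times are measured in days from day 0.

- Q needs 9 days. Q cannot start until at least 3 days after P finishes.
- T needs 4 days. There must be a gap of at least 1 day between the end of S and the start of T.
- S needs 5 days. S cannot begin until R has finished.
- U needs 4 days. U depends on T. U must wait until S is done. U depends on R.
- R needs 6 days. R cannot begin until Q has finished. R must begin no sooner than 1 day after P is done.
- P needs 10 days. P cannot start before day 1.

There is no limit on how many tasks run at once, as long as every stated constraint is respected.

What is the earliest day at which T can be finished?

39

P waits on its own release at day 1, so it starts at day 1 and finishes at 1 + 10 = day 11.
After P (finishes day 11, plus 3-day gap → day 14), Q can start at day 14 and finishes at day 23.
R needs all of Q (finishes day 23); P (finishes day 11, plus 1-day gap → day 12). That puts its earliest start at day 23; it finishes at 23 + 6 = day 29.
S waits on R (finishes day 29), so it starts at day 29 and finishes at 29 + 5 = day 34.
After S (finishes day 34, plus 1-day gap → day 35), T can start at day 35 and finishes at day 39.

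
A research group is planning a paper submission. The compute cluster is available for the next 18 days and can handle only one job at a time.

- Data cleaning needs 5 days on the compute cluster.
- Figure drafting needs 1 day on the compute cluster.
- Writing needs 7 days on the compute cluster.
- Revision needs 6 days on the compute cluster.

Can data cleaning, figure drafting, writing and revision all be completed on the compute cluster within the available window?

Running back to back, the jobs need 5 + 1 + 7 + 6 = 19 days on the compute cluster.
Since 19 > 18, they cannot all fit.

No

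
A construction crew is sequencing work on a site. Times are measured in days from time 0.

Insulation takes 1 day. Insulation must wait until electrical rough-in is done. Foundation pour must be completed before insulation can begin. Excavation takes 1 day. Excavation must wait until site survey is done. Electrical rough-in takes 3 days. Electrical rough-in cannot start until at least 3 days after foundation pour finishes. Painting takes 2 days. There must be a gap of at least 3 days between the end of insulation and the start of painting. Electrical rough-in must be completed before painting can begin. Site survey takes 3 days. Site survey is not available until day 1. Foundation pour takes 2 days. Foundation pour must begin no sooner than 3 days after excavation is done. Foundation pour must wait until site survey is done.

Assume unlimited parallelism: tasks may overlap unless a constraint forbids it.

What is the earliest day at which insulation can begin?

16

After its own release at day 1, site survey can start at day 1 and finishes at day 4.
Excavation cannot begin until site survey (finishes day 4). It runs from day 4 to 4 + 1 = day 5.
Foundation pour has to wait for excavation (finishes day 5, plus 3-day gap → day 8); site survey (finishes day 4). The latest of these is day 8, so foundation pour runs day 8 to 8 + 2 = day 10.
Electrical rough-in waits on foundation pour (finishes day 10, plus 3-day gap → day 13), so it starts at day 13 and finishes at 13 + 3 = day 16.
Insulation waits on electrical rough-in (finishes day 16); foundation pour (finishes day 10). The latest of these is day 16, which is the earliest insulation can start.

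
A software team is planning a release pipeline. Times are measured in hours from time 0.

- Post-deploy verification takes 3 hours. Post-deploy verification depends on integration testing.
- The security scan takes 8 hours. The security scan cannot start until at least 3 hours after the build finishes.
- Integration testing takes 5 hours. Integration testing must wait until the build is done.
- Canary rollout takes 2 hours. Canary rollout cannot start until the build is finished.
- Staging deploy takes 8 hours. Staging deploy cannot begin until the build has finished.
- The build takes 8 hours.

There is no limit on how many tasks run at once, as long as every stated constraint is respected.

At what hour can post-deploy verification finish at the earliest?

Nothing blocks the build, so it runs from hour 0 to hour 8.
After the build (finishes hour 8), integration testing can start at hour 8 and finishes at hour 13.
Post-deploy verification waits on integration testing (finishes hour 13), so it starts at hour 13 and finishes at 13 + 3 = hour 16.

16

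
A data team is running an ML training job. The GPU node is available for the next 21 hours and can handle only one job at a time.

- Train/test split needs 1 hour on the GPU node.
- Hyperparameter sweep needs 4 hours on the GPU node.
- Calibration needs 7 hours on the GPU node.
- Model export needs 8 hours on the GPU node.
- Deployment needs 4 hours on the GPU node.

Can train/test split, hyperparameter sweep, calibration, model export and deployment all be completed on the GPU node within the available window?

Running back to back, the jobs need 1 + 4 + 7 + 8 + 4 = 24 hours on the GPU node.
Since 24 > 21, they cannot all fit.

No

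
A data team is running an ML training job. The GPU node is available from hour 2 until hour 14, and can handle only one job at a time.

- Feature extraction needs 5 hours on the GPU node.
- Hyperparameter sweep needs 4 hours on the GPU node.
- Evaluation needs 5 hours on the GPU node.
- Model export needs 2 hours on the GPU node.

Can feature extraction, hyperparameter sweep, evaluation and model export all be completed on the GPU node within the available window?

No

The GPU node window is 14 − 2 = 12 hours.
Running back to back, the jobs need 5 + 4 + 5 + 2 = 16 hours on the GPU node.
Since 16 > 12, they cannot all fit.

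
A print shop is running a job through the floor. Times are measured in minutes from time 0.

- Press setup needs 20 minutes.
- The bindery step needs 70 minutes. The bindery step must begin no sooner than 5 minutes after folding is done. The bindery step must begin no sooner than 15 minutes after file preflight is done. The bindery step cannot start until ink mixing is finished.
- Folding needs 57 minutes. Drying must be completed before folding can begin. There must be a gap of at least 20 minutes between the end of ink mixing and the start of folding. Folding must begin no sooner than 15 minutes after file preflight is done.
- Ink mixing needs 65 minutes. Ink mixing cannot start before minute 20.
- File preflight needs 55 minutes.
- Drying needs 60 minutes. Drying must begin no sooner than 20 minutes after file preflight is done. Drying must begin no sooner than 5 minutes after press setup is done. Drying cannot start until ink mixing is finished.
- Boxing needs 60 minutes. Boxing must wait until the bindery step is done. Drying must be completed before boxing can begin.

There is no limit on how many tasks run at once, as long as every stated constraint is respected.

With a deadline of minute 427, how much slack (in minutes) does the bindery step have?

Nothing blocks press setup, so it runs from minute 0 to minute 20.
Ink mixing waits on its own release at minute 20, so it starts at minute 20 and finishes at 20 + 65 = minute 85.
File preflight can start immediately at minute 0; it finishes at minute 55.
Drying cannot start until file preflight (finishes minute 55, plus 20-minute gap → minute 75); press setup (finishes minute 20, plus 5-minute gap → minute 25); ink mixing (finishes minute 85). The controlling bound is minute 85, so drying finishes at 85 + 60 = minute 145.
Folding cannot start until drying (finishes minute 145); ink mixing (finishes minute 85, plus 20-minute gap → minute 105); file preflight (finishes minute 55, plus 15-minute gap → minute 70). The controlling bound is minute 145, so folding finishes at 145 + 57 = minute 202.
The bindery step cannot start until folding (finishes minute 202, plus 5-minute gap → minute 207); file preflight (finishes minute 55, plus 15-minute gap → minute 70); ink mixing (finishes minute 85). The controlling bound is minute 207, so the bindery step finishes at 207 + 70 = minute 277.

Working backward from the deadline:
To finish by minute 427, boxing (duration 60) must start no later than minute 367.
The bindery step has to be done before boxing (must start by minute 367). That means finishing by minute 367, i.e. starting by 367 − 70 = minute 297.
So the bindery step can start as early as minute 207 and as late as minute 297, giving 297 − 207 = 90 minutes of slack.

90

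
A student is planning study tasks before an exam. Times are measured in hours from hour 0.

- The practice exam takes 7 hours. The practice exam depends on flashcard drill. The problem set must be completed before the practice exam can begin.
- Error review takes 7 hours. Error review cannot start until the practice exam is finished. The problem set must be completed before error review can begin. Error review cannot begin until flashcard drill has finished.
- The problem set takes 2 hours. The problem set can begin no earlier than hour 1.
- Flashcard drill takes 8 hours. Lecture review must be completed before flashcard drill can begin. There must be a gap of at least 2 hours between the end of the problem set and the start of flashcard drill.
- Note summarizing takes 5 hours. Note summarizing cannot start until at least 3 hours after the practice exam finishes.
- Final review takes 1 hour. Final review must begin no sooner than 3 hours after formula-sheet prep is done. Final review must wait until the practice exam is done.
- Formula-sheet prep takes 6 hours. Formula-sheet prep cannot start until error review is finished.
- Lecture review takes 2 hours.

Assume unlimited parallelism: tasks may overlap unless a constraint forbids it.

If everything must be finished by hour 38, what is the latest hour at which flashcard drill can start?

Nothing follows final review; the deadline of hour 38 is its only limit. It must start by 38 − 1 = hour 37.
Formula-sheet prep feeds into final review (must start by hour 37, minus 3-hour gap → hour 34); so formula-sheet prep must finish by hour 34 and therefore start by hour 28.
Error review must finish before formula-sheet prep (must start by hour 28). With a 7-hour duration, error review must start by 28 − 7 = hour 21.
To finish by hour 38, note summarizing (duration 5) must start no later than hour 33.
The practice exam feeds error review (must start by hour 21); note summarizing (must start by hour 33, minus 3-hour gap → hour 30); final review (must start by hour 37). Taking the minimum, the practice exam must finish by hour 21 and start by 21 − 7 = hour 14.
Flashcard drill has several dependents: the practice exam (must start by hour 14); error review (must start by hour 21). The earliest of those limits is hour 14, so flashcard drill must start by 14 − 8 = hour 6.

6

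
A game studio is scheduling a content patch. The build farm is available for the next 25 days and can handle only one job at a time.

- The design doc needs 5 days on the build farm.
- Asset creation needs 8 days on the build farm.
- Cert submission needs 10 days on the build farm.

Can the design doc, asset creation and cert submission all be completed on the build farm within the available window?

Yes

Running back to back, the jobs need 5 + 8 + 10 = 23 days on the build farm.
Since 23 ≤ 25, they fit within the window.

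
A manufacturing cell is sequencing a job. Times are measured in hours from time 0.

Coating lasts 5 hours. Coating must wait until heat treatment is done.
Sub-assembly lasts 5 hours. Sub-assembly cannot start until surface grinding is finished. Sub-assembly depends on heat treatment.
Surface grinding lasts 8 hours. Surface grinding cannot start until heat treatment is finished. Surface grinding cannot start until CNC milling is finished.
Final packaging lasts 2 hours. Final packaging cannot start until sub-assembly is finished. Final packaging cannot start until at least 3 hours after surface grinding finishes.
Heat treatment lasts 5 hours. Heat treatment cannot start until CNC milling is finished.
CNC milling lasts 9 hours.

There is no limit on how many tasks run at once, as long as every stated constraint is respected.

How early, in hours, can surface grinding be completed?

Nothing blocks CNC milling, so it runs from hour 0 to hour 9.
Heat treatment cannot begin until CNC milling (finishes hour 9). It runs from hour 9 to 9 + 5 = hour 14.
Surface grinding has to wait for heat treatment (finishes hour 14); CNC milling (finishes hour 9). The latest of these is hour 14, so surface grinding runs hour 14 to 14 + 8 = hour 22.

22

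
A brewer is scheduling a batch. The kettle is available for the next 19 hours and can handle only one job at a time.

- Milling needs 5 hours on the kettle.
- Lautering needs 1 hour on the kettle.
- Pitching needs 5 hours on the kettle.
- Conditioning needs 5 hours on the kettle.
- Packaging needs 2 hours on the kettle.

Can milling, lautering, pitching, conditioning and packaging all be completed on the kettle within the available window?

Running back to back, the jobs need 5 + 1 + 5 + 5 + 2 = 18 hours on the kettle.
Since 18 ≤ 19, they fit within the window.

Yes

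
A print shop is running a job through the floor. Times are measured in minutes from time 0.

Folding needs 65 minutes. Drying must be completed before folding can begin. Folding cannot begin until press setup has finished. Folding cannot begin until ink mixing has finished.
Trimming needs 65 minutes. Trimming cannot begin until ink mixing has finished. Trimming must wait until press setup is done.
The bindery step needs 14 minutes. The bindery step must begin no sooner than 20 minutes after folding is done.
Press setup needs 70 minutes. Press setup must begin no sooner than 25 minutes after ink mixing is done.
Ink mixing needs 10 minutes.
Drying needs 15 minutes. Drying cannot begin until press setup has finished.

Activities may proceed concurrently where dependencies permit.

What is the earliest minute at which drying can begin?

Ink mixing can start immediately at minute 0; it finishes at minute 10.
Press setup cannot begin until ink mixing (finishes minute 10, plus 25-minute gap → minute 35). It runs from minute 35 to 35 + 70 = minute 105.
Drying waits on press setup (finishes minute 105), so the earliest it can start is minute 105.

105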